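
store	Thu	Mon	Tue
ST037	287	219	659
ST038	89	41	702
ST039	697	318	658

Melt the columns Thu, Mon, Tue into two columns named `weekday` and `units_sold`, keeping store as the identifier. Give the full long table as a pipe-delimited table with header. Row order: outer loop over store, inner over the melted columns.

| store | weekday | units_sold |
| ST037 | Thu | 287 |
| ST037 | Mon | 219 |
| ST037 | Tue | 659 |
| ST038 | Thu | 89 |
| ST038 | Mon | 41 |
| ST038 | Tue | 702 |
| ST039 | Thu | 697 |
| ST039 | Mon | 318 |
| ST039 | Tue | 658 |

Each (store, column) pair becomes one row: 3 × 3 = 9 rows.
For example, (ST037, Thu) → units_sold=287.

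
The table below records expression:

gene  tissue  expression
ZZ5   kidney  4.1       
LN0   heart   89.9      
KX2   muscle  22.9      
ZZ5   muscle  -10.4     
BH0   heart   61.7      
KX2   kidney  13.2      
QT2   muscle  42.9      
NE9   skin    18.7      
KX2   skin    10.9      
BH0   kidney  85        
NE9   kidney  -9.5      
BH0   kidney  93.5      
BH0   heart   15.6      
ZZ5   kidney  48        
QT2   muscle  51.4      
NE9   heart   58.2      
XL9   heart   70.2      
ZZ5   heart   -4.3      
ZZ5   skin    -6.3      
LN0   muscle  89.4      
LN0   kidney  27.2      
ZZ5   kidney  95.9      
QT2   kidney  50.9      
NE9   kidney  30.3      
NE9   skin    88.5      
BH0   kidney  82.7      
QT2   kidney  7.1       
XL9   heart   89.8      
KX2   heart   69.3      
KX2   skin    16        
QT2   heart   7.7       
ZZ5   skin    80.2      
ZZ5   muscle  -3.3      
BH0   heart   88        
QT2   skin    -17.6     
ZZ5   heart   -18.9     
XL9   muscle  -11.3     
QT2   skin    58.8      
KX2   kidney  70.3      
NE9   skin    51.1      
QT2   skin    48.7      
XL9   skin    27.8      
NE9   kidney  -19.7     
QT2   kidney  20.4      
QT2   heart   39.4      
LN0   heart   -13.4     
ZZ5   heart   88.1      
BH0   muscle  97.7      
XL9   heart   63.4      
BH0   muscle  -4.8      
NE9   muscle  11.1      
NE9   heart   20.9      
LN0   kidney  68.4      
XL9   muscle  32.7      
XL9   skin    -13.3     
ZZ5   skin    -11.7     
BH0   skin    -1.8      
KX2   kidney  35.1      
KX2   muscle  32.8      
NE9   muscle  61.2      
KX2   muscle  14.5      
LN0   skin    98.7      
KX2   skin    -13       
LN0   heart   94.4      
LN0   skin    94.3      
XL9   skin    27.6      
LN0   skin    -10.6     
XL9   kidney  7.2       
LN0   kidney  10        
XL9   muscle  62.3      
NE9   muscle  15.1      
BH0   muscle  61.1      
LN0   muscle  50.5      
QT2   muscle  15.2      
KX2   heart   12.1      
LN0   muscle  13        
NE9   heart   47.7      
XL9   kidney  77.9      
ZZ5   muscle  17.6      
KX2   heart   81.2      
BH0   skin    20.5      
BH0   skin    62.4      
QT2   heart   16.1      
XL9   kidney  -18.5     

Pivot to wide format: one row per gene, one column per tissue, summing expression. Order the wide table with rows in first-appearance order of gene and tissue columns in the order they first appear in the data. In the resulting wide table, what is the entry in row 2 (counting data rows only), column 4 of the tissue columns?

182.4

With rows in first-appearance order of gene, row 2 is gene=LN0. tissue columns in first-appearance order: kidney, heart, muscle, skin; column 4 is skin.
Long rows with gene=LN0, tissue=skin: 98.7 + 94.3 + -10.6 = 182.4.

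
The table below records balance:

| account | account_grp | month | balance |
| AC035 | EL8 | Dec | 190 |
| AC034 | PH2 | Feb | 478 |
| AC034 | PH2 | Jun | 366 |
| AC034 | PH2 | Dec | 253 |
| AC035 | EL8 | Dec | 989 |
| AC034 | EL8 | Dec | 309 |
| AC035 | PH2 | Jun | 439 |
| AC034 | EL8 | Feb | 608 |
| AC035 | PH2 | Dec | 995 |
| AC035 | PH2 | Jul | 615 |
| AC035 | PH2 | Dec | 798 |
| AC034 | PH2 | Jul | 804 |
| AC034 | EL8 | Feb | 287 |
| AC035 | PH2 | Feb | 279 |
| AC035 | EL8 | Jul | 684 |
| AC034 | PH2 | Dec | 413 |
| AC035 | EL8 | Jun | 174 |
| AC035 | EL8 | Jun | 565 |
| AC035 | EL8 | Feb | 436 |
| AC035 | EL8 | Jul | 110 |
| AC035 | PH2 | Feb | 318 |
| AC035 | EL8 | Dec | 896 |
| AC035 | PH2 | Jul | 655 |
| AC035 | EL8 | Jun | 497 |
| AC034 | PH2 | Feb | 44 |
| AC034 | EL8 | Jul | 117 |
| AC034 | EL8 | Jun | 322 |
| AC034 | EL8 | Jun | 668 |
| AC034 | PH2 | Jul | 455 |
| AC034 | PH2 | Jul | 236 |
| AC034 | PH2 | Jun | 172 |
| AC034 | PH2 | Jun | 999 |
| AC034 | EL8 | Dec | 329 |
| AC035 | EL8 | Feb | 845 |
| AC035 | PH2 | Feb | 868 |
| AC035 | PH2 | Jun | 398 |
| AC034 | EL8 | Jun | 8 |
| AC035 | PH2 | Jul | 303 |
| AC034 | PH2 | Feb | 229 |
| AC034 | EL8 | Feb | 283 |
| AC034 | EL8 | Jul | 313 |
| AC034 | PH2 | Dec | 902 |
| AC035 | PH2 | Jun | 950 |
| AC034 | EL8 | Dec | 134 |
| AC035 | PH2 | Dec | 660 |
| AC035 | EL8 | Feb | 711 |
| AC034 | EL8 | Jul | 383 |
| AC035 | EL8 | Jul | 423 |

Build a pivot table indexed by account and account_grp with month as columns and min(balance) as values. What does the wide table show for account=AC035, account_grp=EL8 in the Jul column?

Rows with account=AC035, account_grp=EL8 and month=Jul: balance values are 684, 110, 423.
min(684, 110, 423) = 110.

110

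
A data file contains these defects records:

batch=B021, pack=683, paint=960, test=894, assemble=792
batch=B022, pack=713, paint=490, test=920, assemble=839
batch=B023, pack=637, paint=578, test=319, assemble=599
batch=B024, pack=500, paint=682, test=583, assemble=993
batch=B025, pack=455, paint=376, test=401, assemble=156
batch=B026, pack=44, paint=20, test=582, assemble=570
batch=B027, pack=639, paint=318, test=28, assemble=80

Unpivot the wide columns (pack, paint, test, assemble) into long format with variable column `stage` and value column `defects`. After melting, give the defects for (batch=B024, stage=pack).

Unpivoting turns each (batch, wide-column) pair into one long row.
The wide cell at row B024, column pack holds 500, so the long row (B024, pack) has defects=500.

500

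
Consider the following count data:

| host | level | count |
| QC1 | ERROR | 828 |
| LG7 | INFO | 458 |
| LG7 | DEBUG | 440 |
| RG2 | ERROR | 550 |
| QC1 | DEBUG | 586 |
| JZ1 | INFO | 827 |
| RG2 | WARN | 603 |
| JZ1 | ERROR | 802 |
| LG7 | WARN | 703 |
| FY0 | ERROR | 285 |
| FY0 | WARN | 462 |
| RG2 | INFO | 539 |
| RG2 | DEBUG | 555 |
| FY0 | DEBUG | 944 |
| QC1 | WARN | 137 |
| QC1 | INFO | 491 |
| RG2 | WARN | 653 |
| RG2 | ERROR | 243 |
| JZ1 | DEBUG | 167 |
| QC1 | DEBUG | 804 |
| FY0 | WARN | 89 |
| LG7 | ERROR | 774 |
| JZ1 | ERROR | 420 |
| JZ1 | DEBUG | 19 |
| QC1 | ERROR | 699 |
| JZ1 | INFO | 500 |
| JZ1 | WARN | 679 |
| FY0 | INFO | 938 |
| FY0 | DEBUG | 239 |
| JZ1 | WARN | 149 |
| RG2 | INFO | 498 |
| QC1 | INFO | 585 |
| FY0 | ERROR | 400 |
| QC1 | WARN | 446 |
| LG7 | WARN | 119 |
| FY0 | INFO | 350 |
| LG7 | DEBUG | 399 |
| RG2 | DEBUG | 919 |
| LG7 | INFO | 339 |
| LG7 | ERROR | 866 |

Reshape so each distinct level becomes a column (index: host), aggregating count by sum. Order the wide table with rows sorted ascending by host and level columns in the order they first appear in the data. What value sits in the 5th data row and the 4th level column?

With rows sorted ascending by host, row 5 is host=RG2. level columns in first-appearance order: ERROR, INFO, DEBUG, WARN; column 4 is WARN.
Long rows with host=RG2, level=WARN: 603 + 653 = 1256.

1256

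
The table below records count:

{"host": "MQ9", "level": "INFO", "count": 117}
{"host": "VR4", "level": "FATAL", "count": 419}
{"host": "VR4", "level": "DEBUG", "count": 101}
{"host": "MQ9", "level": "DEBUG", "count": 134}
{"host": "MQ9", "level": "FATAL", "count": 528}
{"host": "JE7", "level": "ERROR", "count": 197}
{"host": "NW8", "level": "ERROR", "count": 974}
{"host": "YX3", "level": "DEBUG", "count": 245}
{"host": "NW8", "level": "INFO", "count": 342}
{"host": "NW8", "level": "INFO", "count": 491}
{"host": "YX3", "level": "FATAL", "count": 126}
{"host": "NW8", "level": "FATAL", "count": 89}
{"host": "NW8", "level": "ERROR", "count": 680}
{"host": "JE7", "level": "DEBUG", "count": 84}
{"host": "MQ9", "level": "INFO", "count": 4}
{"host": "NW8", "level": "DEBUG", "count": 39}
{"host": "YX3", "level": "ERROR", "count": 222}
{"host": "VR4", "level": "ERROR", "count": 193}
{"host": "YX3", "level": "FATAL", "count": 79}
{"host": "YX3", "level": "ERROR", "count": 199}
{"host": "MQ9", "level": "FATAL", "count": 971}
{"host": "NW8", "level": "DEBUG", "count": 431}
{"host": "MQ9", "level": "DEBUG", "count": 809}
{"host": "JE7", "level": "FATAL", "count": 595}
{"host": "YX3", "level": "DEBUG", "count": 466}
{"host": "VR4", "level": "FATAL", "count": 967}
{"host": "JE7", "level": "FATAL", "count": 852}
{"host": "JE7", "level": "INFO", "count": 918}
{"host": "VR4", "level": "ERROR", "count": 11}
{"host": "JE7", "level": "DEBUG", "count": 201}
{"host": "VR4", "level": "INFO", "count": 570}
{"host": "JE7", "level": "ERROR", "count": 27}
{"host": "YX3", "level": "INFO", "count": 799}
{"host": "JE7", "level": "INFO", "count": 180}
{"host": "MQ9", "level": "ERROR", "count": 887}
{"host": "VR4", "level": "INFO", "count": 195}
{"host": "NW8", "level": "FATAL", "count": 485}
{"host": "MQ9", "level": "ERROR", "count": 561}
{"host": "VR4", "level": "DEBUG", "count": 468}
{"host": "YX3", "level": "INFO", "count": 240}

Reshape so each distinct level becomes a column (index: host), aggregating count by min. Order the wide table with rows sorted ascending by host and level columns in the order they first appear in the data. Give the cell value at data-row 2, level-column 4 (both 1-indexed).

With rows sorted ascending by host, row 2 is host=MQ9. level columns in first-appearance order: INFO, FATAL, DEBUG, ERROR; column 4 is ERROR.
Long rows with host=MQ9, level=ERROR: min(887, 561) = 561.

561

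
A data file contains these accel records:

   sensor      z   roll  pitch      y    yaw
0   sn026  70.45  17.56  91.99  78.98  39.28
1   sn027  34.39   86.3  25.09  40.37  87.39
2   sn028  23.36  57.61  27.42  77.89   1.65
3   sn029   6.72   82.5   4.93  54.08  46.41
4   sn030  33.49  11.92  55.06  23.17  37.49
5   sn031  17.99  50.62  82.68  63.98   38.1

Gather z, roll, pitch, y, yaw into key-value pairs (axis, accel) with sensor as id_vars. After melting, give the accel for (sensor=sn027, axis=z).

34.39

Unpivoting turns each (sensor, wide-column) pair into one long row.
The wide cell at row sn027, column z holds 34.39, so the long row (sn027, z) has accel=34.39.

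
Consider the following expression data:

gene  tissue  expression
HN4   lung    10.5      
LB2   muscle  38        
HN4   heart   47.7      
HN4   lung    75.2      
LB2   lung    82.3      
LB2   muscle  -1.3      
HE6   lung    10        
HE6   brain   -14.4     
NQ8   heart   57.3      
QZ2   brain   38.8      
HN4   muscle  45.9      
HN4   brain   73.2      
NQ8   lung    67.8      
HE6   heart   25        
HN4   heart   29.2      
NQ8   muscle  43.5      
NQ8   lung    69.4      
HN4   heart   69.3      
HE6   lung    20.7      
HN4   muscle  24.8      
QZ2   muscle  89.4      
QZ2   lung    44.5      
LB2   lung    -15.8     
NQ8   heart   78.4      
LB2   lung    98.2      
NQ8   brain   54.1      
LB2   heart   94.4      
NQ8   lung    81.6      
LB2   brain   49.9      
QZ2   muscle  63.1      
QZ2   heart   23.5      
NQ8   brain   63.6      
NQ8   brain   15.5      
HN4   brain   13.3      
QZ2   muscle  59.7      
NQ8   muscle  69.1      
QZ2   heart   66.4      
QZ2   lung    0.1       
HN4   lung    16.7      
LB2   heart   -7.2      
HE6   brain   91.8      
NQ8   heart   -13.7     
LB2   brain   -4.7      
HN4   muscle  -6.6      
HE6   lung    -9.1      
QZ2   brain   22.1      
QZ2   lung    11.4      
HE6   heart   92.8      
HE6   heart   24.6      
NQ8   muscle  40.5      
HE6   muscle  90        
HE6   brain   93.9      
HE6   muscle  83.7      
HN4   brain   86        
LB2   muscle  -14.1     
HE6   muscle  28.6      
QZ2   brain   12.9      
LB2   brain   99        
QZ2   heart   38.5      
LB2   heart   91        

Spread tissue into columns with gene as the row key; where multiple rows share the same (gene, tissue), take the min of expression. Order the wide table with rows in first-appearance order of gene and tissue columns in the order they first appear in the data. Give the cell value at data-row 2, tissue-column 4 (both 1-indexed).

-4.7

With rows in first-appearance order of gene, row 2 is gene=LB2. tissue columns in first-appearance order: lung, muscle, heart, brain; column 4 is brain.
Long rows with gene=LB2, tissue=brain: min(49.9, -4.7, 99) = -4.7.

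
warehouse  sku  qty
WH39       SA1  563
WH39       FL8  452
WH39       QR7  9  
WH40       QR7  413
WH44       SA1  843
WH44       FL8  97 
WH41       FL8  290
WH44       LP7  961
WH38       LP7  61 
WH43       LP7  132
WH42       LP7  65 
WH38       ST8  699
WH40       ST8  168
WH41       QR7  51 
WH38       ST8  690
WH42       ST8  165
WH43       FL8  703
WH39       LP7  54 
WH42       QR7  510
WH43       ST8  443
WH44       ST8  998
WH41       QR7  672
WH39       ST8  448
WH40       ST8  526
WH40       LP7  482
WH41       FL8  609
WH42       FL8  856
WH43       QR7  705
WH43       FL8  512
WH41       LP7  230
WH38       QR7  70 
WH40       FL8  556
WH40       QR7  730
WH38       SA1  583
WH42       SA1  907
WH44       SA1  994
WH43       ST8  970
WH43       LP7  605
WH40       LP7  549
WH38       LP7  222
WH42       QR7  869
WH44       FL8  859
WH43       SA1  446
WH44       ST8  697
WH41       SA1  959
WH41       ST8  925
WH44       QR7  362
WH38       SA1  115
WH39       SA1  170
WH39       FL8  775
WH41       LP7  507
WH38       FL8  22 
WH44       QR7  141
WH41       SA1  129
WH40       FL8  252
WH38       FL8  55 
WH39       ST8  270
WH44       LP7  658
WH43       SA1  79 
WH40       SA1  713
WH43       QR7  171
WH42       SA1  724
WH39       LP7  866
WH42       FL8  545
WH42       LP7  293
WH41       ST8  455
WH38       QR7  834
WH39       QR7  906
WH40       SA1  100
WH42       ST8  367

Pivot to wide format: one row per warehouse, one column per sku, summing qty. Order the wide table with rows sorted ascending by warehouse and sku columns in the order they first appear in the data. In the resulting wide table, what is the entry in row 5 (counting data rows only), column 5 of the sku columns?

With rows sorted ascending by warehouse, row 5 is warehouse=WH42. sku columns in first-appearance order: SA1, FL8, QR7, LP7, ST8; column 5 is ST8.
Long rows with warehouse=WH42, sku=ST8: 165 + 367 = 532.

532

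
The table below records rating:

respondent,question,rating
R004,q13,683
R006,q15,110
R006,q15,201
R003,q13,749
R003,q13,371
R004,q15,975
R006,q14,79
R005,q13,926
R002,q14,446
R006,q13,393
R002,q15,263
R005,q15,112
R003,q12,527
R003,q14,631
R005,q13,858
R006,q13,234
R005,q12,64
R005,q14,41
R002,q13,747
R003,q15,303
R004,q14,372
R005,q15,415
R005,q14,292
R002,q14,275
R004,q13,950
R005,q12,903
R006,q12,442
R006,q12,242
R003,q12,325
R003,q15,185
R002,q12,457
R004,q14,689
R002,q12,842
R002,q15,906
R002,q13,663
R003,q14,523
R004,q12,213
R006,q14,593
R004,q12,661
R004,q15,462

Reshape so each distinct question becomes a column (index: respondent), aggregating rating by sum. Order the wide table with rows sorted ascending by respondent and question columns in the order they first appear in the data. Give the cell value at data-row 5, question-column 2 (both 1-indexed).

311

With rows sorted ascending by respondent, row 5 is respondent=R006. question columns in first-appearance order: q13, q15, q14, q12; column 2 is q15.
Long rows with respondent=R006, question=q15: 110 + 201 = 311.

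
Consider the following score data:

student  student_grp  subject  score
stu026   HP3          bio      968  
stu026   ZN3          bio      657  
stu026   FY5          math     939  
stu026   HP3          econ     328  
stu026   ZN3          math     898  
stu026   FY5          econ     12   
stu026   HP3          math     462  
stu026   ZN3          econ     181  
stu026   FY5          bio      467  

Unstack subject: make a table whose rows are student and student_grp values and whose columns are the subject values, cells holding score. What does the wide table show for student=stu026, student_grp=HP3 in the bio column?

968

Wide layout: rows indexed by student and student_grp, columns are the 3 distinct subject values (bio, math, econ).
Cell (student=stu026, student_grp=HP3, subject=bio) draws from the long row where student=stu026, student_grp=HP3 and subject=bio, which has score=968.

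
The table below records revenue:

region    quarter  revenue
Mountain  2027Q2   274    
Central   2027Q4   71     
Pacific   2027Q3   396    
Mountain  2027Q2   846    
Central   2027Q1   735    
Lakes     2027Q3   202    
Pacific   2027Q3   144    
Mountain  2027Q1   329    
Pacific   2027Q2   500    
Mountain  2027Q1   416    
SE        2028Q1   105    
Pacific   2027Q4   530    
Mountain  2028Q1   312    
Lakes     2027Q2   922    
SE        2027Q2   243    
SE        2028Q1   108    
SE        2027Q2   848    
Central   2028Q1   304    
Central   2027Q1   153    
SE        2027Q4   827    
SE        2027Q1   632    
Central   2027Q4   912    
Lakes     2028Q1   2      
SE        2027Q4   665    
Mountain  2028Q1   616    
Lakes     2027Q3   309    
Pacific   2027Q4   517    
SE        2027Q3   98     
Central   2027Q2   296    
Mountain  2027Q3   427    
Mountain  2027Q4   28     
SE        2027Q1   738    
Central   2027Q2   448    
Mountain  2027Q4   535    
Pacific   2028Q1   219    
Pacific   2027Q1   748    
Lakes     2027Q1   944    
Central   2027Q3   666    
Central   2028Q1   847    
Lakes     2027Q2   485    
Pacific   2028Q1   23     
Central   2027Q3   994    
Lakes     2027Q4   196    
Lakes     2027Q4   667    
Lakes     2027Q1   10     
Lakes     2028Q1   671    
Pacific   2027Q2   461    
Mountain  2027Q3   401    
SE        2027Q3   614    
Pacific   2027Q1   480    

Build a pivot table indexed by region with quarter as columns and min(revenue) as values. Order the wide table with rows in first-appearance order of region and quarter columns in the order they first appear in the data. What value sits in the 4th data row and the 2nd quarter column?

196

With rows in first-appearance order of region, row 4 is region=Lakes. quarter columns in first-appearance order: 2027Q2, 2027Q4, 2027Q3, 2027Q1, 2028Q1; column 2 is 2027Q4.
Long rows with region=Lakes, quarter=2027Q4: min(196, 667) = 196.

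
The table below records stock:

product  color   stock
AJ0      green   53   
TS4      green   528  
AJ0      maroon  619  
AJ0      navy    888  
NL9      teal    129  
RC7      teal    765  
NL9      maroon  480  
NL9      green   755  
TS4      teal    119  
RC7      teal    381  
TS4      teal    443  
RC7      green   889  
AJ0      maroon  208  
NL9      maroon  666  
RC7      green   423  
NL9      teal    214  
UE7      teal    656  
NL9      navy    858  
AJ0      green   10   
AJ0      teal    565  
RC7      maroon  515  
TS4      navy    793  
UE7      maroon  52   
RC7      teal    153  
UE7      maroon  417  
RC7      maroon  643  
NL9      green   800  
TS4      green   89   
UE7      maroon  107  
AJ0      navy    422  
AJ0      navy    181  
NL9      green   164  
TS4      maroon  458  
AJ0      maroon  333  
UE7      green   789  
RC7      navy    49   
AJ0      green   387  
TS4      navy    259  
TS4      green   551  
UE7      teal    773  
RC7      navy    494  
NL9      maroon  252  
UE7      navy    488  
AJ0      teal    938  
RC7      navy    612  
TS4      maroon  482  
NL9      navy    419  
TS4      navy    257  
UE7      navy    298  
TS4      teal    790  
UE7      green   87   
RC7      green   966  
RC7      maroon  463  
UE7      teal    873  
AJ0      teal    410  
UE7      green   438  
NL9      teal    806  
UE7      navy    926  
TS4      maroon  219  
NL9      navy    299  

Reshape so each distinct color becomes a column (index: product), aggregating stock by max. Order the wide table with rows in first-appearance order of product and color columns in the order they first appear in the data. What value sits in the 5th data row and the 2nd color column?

With rows in first-appearance order of product, row 5 is product=UE7. color columns in first-appearance order: green, maroon, navy, teal; column 2 is maroon.
Long rows with product=UE7, color=maroon: max(52, 417, 107) = 417.

417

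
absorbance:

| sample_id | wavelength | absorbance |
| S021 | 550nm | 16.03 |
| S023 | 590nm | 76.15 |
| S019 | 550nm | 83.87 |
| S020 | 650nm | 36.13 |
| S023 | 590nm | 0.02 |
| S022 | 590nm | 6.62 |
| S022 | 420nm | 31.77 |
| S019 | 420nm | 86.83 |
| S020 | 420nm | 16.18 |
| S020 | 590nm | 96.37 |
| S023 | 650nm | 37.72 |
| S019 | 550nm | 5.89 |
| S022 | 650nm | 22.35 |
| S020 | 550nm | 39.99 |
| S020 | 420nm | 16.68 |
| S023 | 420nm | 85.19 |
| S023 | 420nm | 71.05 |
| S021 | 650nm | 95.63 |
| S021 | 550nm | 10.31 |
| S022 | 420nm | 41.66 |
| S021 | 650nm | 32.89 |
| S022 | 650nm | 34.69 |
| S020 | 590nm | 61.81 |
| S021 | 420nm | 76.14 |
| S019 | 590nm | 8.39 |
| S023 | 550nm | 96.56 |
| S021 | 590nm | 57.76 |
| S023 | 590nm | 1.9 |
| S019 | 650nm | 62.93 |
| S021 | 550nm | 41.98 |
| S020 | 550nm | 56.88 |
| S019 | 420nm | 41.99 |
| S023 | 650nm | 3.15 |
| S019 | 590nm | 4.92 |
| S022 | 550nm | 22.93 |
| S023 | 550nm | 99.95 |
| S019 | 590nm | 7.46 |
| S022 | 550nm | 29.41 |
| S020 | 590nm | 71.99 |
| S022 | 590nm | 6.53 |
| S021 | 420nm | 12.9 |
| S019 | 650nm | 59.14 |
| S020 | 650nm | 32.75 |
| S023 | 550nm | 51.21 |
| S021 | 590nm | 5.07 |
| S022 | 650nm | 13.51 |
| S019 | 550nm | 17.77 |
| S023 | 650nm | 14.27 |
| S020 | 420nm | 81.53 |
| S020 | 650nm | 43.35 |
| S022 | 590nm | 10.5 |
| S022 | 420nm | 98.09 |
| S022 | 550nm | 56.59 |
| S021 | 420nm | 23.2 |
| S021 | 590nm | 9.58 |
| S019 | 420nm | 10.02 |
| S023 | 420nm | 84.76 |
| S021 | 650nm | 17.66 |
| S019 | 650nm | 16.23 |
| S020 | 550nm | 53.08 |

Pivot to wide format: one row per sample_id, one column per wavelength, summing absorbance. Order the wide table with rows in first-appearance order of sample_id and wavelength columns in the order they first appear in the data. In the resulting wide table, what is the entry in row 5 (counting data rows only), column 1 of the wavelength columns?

With rows in first-appearance order of sample_id, row 5 is sample_id=S022. wavelength columns in first-appearance order: 550nm, 590nm, 650nm, 420nm; column 1 is 550nm.
Long rows with sample_id=S022, wavelength=550nm: 22.93 + 29.41 + 56.59 = 108.93.

108.93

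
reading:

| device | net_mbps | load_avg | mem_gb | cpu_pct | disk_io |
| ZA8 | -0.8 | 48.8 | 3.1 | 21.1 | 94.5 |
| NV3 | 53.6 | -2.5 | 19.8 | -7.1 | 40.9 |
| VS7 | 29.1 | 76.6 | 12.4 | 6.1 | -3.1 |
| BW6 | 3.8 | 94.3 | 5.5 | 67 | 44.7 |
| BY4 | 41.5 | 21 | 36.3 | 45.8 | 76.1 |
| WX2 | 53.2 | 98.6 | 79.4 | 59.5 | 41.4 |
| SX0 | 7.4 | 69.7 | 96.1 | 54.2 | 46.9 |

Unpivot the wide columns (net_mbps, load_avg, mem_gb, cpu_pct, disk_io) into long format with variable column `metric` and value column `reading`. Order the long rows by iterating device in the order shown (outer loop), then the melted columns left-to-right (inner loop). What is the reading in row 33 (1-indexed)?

96.1

35 rows total (7 × 5). Row 33: index ⌊(33-1)/5⌋ = 6 into device → SX0; (33-1) mod 5 = 2 into the melted columns → mem_gb.
So row 33 is (SX0, mem_gb, 96.1); reading = 96.1.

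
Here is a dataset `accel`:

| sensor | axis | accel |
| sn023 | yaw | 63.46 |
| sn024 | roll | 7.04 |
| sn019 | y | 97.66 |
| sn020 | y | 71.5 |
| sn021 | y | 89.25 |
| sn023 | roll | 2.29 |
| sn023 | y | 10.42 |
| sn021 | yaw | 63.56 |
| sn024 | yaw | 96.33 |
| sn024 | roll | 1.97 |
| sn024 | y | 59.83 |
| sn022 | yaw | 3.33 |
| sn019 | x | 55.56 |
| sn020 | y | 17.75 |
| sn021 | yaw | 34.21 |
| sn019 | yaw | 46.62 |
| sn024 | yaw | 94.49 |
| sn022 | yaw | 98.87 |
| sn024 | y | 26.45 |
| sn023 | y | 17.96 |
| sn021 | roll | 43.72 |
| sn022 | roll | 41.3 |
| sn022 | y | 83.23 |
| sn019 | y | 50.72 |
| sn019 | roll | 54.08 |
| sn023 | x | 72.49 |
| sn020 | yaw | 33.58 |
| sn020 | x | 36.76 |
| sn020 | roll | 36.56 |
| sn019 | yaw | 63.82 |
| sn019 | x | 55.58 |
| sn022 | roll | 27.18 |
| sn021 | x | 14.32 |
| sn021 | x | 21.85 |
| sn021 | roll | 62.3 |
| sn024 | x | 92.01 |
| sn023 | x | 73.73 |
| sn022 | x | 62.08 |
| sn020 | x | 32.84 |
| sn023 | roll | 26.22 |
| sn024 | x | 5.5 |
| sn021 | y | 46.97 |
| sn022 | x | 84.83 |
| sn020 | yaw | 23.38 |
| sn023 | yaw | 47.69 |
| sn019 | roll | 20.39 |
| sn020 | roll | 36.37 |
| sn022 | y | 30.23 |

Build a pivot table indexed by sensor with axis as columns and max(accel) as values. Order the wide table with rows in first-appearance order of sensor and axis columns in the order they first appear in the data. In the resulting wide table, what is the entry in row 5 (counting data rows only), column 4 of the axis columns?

With rows in first-appearance order of sensor, row 5 is sensor=sn021. axis columns in first-appearance order: yaw, roll, y, x; column 4 is x.
Long rows with sensor=sn021, axis=x: max(14.32, 21.85) = 21.85.

21.85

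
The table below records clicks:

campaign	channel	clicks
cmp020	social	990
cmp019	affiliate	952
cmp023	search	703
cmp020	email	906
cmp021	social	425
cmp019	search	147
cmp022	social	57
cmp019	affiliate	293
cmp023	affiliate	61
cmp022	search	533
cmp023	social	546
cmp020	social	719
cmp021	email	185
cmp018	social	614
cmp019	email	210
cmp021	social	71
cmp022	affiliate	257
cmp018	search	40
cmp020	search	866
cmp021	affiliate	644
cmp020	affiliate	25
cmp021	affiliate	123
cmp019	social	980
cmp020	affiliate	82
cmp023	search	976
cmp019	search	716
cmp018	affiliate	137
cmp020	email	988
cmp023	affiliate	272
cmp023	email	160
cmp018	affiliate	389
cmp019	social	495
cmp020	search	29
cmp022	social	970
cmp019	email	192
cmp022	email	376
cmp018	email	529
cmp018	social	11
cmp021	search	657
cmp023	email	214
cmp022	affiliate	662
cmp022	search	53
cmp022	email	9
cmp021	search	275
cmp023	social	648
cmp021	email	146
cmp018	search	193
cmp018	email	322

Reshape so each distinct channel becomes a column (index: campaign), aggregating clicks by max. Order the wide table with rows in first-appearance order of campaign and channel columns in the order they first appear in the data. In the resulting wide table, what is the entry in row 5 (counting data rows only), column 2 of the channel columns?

With rows in first-appearance order of campaign, row 5 is campaign=cmp022. channel columns in first-appearance order: social, affiliate, search, email; column 2 is affiliate.
Long rows with campaign=cmp022, channel=affiliate: max(257, 662) = 662.

662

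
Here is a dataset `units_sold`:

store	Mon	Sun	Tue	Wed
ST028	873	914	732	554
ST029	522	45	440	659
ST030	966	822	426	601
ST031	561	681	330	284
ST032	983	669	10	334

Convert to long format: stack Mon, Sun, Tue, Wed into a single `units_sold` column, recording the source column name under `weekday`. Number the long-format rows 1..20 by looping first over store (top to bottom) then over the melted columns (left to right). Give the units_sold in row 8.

659

20 rows total (5 × 4). Row 8: index ⌊(8-1)/4⌋ = 1 into store → ST029; (8-1) mod 4 = 3 into the melted columns → Wed.
So row 8 is (ST029, Wed, 659); units_sold = 659.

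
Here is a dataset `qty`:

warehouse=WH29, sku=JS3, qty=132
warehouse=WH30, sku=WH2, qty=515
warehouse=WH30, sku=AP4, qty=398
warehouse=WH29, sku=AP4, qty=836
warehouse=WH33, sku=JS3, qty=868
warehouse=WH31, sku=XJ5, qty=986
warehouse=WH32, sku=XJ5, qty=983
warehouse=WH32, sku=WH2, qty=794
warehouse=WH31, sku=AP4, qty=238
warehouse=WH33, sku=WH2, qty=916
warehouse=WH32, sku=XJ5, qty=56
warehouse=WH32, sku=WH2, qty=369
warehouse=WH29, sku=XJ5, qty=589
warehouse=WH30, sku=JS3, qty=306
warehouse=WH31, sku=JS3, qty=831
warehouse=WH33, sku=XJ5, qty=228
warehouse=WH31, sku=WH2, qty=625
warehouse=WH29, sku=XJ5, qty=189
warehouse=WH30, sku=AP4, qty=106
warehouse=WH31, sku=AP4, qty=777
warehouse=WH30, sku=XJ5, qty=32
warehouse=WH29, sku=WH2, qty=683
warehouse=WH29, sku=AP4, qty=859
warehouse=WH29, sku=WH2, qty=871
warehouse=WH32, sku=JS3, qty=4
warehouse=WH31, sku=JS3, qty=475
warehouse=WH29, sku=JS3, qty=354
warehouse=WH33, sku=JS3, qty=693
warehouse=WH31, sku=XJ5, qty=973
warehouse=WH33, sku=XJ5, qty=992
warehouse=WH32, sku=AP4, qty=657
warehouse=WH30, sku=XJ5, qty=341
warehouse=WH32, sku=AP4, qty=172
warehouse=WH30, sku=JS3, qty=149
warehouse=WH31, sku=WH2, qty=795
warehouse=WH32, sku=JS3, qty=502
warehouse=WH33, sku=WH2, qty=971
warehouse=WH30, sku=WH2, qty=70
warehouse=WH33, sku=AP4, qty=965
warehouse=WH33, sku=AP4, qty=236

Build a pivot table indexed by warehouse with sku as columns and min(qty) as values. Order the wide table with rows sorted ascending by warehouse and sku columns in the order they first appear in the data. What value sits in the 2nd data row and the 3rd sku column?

With rows sorted ascending by warehouse, row 2 is warehouse=WH30. sku columns in first-appearance order: JS3, WH2, AP4, XJ5; column 3 is AP4.
Long rows with warehouse=WH30, sku=AP4: min(398, 106) = 106.

106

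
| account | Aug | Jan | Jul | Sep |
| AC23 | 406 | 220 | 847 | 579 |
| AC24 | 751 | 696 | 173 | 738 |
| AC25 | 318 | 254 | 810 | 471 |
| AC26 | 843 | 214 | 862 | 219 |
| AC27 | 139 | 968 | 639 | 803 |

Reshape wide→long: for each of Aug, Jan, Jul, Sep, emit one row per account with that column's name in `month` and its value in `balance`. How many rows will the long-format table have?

5 account values × 4 melted columns = 20 rows.

20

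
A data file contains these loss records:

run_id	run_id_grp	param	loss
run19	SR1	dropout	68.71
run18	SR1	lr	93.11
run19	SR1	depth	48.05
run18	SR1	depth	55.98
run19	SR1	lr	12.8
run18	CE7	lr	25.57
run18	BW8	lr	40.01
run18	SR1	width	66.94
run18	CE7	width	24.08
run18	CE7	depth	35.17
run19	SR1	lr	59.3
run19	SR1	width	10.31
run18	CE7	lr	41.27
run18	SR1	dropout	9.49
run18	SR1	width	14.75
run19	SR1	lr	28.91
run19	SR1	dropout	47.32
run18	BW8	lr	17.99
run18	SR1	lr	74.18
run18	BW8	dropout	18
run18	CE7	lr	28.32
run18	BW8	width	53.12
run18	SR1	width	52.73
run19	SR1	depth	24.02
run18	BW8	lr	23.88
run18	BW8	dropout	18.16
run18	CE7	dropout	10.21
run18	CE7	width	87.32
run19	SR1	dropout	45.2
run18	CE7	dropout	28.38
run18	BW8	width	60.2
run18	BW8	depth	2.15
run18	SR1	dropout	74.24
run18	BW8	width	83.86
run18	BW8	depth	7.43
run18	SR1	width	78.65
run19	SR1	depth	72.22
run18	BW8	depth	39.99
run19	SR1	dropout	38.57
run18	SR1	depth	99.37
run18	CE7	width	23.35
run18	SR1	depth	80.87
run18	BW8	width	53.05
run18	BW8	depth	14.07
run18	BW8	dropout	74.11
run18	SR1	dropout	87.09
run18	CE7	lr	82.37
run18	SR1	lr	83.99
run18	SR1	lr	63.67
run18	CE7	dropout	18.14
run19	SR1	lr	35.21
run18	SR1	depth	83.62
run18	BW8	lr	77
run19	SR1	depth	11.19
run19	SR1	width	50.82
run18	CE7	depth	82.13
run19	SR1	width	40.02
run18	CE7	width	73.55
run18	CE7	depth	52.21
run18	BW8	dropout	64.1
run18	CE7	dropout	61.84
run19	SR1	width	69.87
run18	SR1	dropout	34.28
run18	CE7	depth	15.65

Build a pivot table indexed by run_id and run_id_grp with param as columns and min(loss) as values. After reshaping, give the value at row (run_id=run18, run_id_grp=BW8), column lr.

17.99

Rows with run_id=run18, run_id_grp=BW8 and param=lr: loss values are 40.01, 17.99, 23.88, 77.
min(40.01, 17.99, 23.88, 77) = 17.99.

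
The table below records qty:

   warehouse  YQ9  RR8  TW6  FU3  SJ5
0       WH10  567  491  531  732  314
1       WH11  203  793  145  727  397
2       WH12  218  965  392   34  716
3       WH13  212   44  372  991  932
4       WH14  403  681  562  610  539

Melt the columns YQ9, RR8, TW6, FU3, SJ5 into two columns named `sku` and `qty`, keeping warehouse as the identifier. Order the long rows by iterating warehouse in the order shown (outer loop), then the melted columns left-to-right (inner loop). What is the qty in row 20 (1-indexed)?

932

25 rows total (5 × 5). Row 20: index ⌊(20-1)/5⌋ = 3 into warehouse → WH13; (20-1) mod 5 = 4 into the melted columns → SJ5.
So row 20 is (WH13, SJ5, 932); qty = 932.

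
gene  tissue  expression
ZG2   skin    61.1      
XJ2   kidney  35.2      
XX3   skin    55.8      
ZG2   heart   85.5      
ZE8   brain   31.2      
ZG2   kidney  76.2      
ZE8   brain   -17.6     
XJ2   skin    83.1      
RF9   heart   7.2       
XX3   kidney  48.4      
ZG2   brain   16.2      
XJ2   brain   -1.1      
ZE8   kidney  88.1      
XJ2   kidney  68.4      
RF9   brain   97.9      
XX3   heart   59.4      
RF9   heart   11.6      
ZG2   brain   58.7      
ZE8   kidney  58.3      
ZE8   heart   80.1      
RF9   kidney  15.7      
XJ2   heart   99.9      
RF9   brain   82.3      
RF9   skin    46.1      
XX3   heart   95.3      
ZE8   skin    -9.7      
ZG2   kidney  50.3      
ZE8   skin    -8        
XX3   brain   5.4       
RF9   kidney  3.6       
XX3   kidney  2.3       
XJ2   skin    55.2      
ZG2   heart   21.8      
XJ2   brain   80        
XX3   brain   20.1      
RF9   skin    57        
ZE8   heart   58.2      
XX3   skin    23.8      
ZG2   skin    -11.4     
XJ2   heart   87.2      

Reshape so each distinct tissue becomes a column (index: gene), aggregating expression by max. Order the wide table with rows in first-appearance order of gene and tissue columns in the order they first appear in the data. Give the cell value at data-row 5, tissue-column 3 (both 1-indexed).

With rows in first-appearance order of gene, row 5 is gene=RF9. tissue columns in first-appearance order: skin, kidney, heart, brain; column 3 is heart.
Long rows with gene=RF9, tissue=heart: max(7.2, 11.6) = 11.6.

11.6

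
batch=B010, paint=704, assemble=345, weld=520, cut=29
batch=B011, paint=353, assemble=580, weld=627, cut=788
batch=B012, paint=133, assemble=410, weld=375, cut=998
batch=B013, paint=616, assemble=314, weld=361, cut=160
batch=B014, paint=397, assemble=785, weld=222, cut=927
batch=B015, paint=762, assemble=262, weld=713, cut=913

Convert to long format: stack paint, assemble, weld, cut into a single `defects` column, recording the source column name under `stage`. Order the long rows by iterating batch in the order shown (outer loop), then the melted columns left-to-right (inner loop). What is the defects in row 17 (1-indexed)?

397

24 rows total (6 × 4). Row 17: index ⌊(17-1)/4⌋ = 4 into batch → B014; (17-1) mod 4 = 0 into the melted columns → paint.
So row 17 is (B014, paint, 397); defects = 397.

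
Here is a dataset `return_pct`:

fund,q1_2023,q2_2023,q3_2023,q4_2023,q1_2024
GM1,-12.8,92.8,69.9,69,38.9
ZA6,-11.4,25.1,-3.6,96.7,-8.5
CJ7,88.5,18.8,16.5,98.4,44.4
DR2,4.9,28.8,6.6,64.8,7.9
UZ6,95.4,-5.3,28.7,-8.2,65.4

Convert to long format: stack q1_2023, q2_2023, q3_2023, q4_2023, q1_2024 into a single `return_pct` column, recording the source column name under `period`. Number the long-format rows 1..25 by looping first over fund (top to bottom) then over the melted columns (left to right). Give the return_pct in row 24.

-8.2

25 rows total (5 × 5). Row 24: index ⌊(24-1)/5⌋ = 4 into fund → UZ6; (24-1) mod 5 = 3 into the melted columns → q4_2023.
So row 24 is (UZ6, q4_2023, -8.2); return_pct = -8.2.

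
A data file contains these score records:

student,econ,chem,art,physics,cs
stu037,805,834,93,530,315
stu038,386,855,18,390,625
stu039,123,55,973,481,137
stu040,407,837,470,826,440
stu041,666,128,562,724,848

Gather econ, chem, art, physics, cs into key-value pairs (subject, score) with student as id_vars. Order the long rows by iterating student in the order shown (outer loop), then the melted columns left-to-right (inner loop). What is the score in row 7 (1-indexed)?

855

25 rows total (5 × 5). Row 7: index ⌊(7-1)/5⌋ = 1 into student → stu038; (7-1) mod 5 = 1 into the melted columns → chem.
So row 7 is (stu038, chem, 855); score = 855.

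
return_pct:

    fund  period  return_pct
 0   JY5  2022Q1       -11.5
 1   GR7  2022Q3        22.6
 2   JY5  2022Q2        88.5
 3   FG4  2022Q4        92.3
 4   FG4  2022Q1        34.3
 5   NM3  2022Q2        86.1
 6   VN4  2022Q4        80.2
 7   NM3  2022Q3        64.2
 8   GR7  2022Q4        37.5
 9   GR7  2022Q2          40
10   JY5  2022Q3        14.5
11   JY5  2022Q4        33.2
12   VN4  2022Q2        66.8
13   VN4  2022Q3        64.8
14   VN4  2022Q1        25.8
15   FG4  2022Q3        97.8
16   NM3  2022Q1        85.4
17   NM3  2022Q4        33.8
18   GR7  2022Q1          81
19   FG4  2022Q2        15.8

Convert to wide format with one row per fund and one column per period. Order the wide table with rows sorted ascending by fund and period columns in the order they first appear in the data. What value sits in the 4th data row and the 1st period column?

85.4

With rows sorted ascending by fund, row 4 is fund=NM3. period columns in first-appearance order: 2022Q1, 2022Q3, 2022Q2, 2022Q4; column 1 is 2022Q1.
Long rows with fund=NM3, period=2022Q1: return_pct = 85.4.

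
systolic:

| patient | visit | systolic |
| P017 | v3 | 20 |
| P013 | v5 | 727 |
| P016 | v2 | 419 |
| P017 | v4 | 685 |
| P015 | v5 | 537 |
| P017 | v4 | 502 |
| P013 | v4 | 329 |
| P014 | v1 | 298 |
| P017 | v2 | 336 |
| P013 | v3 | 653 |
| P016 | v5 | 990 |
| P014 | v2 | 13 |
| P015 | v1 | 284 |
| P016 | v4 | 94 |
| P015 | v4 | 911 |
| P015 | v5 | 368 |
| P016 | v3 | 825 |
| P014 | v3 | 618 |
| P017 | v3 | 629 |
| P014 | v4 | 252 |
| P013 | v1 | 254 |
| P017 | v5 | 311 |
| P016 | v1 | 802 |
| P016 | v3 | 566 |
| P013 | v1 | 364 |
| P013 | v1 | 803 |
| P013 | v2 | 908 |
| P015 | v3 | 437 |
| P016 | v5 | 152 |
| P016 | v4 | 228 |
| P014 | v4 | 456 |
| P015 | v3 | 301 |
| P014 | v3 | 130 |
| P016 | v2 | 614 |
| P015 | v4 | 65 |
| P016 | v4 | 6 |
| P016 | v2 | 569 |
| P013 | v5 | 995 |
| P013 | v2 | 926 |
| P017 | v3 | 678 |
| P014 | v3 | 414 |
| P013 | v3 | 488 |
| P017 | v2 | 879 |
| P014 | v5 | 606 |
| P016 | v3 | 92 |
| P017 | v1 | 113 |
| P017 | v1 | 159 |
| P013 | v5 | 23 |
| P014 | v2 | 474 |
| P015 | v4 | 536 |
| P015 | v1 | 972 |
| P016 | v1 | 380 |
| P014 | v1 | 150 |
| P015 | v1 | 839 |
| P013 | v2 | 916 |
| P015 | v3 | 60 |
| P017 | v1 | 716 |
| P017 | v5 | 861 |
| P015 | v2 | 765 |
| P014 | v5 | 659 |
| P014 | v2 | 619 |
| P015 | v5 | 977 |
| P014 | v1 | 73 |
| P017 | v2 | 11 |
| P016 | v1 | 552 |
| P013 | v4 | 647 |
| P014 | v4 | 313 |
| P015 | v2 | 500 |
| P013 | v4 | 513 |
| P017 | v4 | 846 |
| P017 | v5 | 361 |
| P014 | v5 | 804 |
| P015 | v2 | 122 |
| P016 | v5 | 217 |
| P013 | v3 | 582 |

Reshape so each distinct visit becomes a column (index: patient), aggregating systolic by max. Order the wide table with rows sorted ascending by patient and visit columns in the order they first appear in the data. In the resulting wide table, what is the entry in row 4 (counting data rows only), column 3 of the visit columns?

With rows sorted ascending by patient, row 4 is patient=P016. visit columns in first-appearance order: v3, v5, v2, v4, v1; column 3 is v2.
Long rows with patient=P016, visit=v2: max(419, 614, 569) = 614.

614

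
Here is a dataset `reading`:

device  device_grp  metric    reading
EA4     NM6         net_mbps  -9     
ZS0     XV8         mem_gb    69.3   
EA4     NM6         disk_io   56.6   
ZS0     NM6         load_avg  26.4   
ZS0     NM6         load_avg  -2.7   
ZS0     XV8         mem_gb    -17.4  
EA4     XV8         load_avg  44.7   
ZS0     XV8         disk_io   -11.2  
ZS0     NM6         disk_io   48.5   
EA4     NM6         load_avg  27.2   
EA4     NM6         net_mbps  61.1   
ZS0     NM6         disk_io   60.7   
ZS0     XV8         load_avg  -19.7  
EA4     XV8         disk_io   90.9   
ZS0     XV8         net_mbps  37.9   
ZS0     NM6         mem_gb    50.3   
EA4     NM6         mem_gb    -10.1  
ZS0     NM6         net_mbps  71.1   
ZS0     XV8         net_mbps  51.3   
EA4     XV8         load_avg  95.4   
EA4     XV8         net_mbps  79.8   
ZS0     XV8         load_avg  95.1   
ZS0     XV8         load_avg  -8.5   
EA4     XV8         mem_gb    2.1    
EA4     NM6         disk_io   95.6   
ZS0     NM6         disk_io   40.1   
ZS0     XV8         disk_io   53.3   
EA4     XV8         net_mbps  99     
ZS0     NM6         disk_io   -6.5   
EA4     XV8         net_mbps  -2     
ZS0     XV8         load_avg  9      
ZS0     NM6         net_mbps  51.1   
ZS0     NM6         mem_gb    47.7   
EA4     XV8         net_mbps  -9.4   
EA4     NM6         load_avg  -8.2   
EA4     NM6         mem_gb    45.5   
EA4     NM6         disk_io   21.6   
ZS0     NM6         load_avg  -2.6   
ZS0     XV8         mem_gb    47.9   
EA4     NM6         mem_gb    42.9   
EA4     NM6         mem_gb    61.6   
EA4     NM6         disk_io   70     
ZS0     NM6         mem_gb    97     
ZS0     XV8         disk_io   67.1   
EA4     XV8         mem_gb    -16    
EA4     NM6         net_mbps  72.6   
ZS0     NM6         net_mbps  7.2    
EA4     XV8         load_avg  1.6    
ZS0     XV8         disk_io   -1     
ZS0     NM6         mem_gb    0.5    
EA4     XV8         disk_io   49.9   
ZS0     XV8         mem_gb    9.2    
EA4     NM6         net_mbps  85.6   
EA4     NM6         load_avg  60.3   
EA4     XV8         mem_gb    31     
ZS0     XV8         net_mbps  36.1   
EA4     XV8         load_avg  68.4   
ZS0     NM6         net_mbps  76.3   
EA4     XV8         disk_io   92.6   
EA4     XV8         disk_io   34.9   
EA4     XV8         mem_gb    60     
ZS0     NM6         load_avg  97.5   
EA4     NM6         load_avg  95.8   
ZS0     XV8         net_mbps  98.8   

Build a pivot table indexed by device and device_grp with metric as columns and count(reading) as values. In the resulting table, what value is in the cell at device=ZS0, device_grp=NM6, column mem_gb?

4

Rows with device=ZS0, device_grp=NM6 and metric=mem_gb: reading values are 50.3, 47.7, 97, 0.5.
4 rows match — count = 4.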